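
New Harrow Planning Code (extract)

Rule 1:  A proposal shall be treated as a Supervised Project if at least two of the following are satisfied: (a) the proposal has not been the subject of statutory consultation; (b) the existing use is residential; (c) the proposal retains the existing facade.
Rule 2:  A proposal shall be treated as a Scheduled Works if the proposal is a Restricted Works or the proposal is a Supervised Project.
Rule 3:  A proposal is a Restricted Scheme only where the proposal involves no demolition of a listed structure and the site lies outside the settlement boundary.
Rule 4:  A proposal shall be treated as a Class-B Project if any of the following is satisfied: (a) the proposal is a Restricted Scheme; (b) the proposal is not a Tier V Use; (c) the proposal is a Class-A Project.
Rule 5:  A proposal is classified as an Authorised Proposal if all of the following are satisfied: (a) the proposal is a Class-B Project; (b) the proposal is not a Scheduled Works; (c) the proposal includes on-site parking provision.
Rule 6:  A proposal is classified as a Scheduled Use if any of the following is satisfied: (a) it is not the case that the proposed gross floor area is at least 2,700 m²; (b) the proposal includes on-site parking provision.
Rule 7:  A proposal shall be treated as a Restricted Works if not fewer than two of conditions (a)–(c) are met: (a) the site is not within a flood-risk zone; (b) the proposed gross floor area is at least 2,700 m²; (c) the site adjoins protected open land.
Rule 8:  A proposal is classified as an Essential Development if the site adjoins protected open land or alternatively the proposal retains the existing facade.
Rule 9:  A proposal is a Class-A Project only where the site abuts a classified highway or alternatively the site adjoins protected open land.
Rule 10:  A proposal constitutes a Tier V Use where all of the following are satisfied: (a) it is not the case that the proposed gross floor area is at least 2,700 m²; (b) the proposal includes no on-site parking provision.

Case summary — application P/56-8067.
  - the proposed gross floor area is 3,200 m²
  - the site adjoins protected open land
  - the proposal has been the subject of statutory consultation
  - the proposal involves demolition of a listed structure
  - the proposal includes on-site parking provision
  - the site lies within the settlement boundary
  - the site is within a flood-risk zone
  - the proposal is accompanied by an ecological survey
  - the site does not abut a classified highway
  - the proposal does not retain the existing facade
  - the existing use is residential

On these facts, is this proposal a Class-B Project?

rule 3 — Restricted Scheme: [the proposal involves no demolition of a listed structure? no] AND [the site lies outside the settlement boundary? no] → not satisfied.
rule 10 — Tier V Use: [proposed gross floor area: 3,200 m² ≥ 2,700 m²? yes, so negated condition no] AND [the proposal includes no on-site parking provision? no] → not satisfied.
rule 9 — Class-A Project: [the site abuts a classified highway? no] OR [the site adjoins protected open land? yes] → satisfied.
rule 4 — Class-B Project: [Restricted Scheme (rule 3)? no] OR [not a Tier V Use (rule 10)? yes] OR [Class-A Project (rule 9)? yes] → satisfied.

Yes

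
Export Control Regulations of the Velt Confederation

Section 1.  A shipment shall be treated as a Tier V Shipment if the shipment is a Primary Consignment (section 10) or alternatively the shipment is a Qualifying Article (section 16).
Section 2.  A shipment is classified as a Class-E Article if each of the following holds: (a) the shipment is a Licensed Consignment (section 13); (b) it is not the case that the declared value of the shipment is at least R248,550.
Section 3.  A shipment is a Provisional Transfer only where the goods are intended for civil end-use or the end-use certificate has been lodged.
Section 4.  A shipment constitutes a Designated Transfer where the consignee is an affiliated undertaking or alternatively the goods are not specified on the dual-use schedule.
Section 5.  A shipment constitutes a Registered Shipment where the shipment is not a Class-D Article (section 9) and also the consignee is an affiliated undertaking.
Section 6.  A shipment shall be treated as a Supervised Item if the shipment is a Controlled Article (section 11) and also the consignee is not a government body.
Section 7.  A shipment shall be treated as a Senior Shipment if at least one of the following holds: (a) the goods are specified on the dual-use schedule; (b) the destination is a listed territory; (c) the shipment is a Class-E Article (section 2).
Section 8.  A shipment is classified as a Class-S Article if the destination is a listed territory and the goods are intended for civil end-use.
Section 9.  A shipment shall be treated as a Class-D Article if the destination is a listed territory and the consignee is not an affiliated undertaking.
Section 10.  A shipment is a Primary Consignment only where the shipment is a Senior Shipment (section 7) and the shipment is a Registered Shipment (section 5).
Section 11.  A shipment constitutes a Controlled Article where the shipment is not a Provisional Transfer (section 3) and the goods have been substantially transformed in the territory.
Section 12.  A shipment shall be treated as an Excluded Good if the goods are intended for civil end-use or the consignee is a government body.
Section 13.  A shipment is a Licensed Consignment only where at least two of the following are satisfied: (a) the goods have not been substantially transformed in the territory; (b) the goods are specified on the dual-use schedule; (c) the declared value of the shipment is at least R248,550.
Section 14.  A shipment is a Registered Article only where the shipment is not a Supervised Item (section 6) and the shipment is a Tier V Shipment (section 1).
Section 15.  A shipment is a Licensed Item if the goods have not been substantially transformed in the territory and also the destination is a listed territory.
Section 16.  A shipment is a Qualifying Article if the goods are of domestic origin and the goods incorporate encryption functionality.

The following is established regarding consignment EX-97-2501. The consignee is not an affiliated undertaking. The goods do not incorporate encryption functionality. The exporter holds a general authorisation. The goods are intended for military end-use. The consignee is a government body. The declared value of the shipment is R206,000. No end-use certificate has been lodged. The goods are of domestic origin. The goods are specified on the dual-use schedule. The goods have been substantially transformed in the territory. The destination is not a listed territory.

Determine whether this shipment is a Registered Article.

section 3 — Provisional Transfer: [the goods are intended for civil end-use? no] OR [the end-use certificate has been lodged? no] → not satisfied.
section 11 — Controlled Article: [not a Provisional Transfer (section 3)? yes] AND [the goods have been substantially transformed in the territory? yes] → satisfied.
section 6 — Supervised Item: [Controlled Article (section 11)? yes] AND [the consignee is not a government body? no] → not satisfied.
section 13 — Licensed Consignment: the goods have not been substantially transformed in the territory? no; the goods are specified on the dual-use schedule? yes; declared value of the shipment: R206,000 ≥ R248,550? no — 1 of 3 hold (need ≥2) → not satisfied.
section 2 — Class-E Article: [Licensed Consignment (section 13)? no] AND [declared value of the shipment: R206,000 ≥ R248,550? no, so negated condition yes] → not satisfied.
section 7 — Senior Shipment: [the goods are specified on the dual-use schedule? yes] OR [the destination is a listed territory? no] OR [Class-E Article (section 2)? no] → satisfied.
section 9 — Class-D Article: [the destination is a listed territory? no] AND [the consignee is not an affiliated undertaking? yes] → not satisfied.
section 5 — Registered Shipment: [not a Class-D Article (section 9)? yes] AND [the consignee is an affiliated undertaking? no] → not satisfied.
section 10 — Primary Consignment: [Senior Shipment (section 7)? yes] AND [Registered Shipment (section 5)? no] → not satisfied.
section 16 — Qualifying Article: [the goods are of domestic origin? yes] AND [the goods incorporate encryption functionality? no] → not satisfied.
section 1 — Tier V Shipment: [Primary Consignment (section 10)? no] OR [Qualifying Article (section 16)? no] → not satisfied.
section 14 — Registered Article: [not a Supervised Item (section 6)? yes] AND [Tier V Shipment (section 1)? no] → not satisfied.

No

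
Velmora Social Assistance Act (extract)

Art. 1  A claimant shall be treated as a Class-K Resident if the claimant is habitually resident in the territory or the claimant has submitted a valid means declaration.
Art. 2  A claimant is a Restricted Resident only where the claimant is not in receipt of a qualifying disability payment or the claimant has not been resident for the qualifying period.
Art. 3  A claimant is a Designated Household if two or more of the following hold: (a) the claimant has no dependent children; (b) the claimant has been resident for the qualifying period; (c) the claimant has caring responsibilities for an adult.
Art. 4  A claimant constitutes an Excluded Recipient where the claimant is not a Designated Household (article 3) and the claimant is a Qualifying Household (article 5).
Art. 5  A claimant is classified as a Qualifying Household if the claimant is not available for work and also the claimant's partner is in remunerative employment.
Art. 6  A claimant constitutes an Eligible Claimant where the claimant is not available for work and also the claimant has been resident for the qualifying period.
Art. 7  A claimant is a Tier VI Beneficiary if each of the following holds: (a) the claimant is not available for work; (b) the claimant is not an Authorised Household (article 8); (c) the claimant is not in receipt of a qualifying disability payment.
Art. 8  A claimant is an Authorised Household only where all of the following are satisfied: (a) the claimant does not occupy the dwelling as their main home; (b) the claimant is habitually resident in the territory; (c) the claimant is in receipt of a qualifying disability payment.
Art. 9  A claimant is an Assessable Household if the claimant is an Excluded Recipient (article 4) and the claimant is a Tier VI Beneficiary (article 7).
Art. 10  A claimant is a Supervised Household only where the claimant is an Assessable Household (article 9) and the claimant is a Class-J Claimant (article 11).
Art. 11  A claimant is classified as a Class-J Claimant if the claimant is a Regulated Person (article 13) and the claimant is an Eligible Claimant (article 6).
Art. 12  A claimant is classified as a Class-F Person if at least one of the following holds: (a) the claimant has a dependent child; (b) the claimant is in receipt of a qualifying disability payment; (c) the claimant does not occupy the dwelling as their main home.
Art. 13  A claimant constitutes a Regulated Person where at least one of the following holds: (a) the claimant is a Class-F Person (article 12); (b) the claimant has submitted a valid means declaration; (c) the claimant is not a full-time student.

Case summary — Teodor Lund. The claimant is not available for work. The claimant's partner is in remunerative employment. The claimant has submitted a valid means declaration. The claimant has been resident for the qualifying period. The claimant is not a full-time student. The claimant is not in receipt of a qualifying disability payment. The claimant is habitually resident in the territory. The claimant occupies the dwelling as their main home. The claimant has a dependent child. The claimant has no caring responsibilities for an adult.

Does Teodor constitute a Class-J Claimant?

Yes

article 12 — Class-F Person: [the claimant has a dependent child? yes] OR [the claimant is in receipt of a qualifying disability payment? no] OR [the claimant does not occupy the dwelling as their main home? no] → satisfied.
article 13 — Regulated Person: [Class-F Person (article 12)? yes] OR [the claimant has submitted a valid means declaration? yes] OR [the claimant is not a full-time student? yes] → satisfied.
article 6 — Eligible Claimant: [the claimant is not available for work? yes] AND [the claimant has been resident for the qualifying period? yes] → satisfied.
article 11 — Class-J Claimant: [Regulated Person (article 13)? yes] AND [Eligible Claimant (article 6)? yes] → satisfied.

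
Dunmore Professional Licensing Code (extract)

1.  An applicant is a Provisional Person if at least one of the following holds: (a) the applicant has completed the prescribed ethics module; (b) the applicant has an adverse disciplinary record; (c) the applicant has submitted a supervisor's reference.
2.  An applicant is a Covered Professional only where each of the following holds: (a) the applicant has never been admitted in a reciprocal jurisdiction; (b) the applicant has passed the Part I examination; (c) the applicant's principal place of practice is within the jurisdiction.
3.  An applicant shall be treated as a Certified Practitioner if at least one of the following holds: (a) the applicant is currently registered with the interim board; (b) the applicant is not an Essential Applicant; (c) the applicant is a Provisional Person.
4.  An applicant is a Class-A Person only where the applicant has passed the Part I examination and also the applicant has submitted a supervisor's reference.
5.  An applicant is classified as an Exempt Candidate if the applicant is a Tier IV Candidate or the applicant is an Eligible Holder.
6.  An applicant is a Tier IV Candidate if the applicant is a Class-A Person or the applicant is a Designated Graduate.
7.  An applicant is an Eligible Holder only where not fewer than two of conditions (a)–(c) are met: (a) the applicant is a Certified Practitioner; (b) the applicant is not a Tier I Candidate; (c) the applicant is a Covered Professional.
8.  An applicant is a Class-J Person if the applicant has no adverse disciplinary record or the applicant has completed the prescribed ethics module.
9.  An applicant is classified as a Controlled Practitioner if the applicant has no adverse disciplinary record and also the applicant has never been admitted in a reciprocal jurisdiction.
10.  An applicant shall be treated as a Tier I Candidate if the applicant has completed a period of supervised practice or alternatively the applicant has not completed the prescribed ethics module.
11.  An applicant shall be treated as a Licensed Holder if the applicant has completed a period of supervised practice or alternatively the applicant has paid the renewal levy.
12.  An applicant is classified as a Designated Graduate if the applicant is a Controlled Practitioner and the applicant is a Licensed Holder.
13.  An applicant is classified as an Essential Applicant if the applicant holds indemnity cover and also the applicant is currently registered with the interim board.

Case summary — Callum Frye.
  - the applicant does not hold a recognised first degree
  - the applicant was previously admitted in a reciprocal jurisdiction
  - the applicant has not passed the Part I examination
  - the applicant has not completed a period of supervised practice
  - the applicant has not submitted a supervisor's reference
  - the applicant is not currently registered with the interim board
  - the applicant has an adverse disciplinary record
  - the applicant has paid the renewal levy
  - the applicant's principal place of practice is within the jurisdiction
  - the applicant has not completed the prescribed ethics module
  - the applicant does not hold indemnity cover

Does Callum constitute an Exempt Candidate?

paragraph 4 — Class-A Person: [the applicant has passed the Part I examination? no] AND [the applicant has submitted a supervisor's reference? no] → not satisfied.
paragraph 9 — Controlled Practitioner: [the applicant has no adverse disciplinary record? no] AND [the applicant has never been admitted in a reciprocal jurisdiction? no] → not satisfied.
paragraph 11 — Licensed Holder: [the applicant has completed a period of supervised practice? no] OR [the applicant has paid the renewal levy? yes] → satisfied.
paragraph 12 — Designated Graduate: [Controlled Practitioner (paragraph 9)? no] AND [Licensed Holder (paragraph 11)? yes] → not satisfied.
paragraph 6 — Tier IV Candidate: [Class-A Person (paragraph 4)? no] OR [Designated Graduate (paragraph 12)? no] → not satisfied.
paragraph 13 — Essential Applicant: [the applicant holds indemnity cover? no] AND [the applicant is currently registered with the interim board? no] → not satisfied.
paragraph 1 — Provisional Person: [the applicant has completed the prescribed ethics module? no] OR [the applicant has an adverse disciplinary record? yes] OR [the applicant has submitted a supervisor's reference? no] → satisfied.
paragraph 3 — Certified Practitioner: [the applicant is currently registered with the interim board? no] OR [not an Essential Applicant (paragraph 13)? yes] OR [Provisional Person (paragraph 1)? yes] → satisfied.
paragraph 10 — Tier I Candidate: [the applicant has completed a period of supervised practice? no] OR [the applicant has not completed the prescribed ethics module? yes] → satisfied.
paragraph 2 — Covered Professional: [the applicant has never been admitted in a reciprocal jurisdiction? no] AND [the applicant has passed the Part I examination? no] AND [the applicant's principal place of practice is within the jurisdiction? yes] → not satisfied.
paragraph 7 — Eligible Holder: Certified Practitioner (paragraph 3)? yes; not a Tier I Candidate (paragraph 10)? no; Covered Professional (paragraph 2)? no — 1 of 3 hold (need ≥2) → not satisfied.
paragraph 5 — Exempt Candidate: [Tier IV Candidate (paragraph 6)? no] OR [Eligible Holder (paragraph 7)? no] → not satisfied.

No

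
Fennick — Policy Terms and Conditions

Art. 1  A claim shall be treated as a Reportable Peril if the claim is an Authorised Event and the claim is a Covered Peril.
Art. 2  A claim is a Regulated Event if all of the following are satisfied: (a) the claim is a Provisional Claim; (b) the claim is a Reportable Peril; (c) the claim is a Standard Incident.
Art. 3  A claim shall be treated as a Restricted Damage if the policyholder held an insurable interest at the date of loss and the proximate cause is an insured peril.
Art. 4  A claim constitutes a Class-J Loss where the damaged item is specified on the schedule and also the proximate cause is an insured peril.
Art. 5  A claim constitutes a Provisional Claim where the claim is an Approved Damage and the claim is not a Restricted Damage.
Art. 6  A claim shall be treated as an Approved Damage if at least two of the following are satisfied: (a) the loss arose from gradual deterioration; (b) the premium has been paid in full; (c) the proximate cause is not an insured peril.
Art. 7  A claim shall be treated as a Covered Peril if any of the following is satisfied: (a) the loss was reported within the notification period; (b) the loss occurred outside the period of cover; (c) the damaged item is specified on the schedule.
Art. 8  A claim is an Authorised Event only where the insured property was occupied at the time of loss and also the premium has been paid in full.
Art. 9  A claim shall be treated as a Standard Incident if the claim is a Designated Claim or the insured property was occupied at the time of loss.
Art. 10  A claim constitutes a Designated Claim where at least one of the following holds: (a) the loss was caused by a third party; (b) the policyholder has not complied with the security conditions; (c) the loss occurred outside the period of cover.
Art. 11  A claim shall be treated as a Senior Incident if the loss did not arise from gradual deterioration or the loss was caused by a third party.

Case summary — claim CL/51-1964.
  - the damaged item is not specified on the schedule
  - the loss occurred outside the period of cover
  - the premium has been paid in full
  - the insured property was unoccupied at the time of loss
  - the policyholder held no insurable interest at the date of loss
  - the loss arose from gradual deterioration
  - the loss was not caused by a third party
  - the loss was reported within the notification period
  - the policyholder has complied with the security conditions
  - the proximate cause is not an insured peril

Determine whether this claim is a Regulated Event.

No

Under article 6: the loss arose from gradual deterioration? yes; the premium has been paid in full? yes; the proximate cause is not an insured peril? yes — 3 of 3 hold (need ≥2) → satisfied.
Under article 3: the policyholder held an insurable interest at the date of loss? no; and the proximate cause is an insured peril? no. So the claim is not a Restricted Damage.
Under article 5: Approved Damage (article 6)? yes; and not a Restricted Damage (article 3)? yes. So the claim is a Provisional Claim.
Under article 8: the insured property was occupied at the time of loss? no; and the premium has been paid in full? yes. So the claim is not an Authorised Event.
Under article 7: the loss was reported within the notification period? yes; or the loss occurred outside the period of cover? yes; or the damaged item is specified on the schedule? no. So the claim is a Covered Peril.
Under article 1: Authorised Event (article 8)? no; and Covered Peril (article 7)? yes. So the claim is not a Reportable Peril.
Under article 10: the loss was caused by a third party? no; or the policyholder has not complied with the security conditions? no; or the loss occurred outside the period of cover? yes. So the claim is a Designated Claim.
Under article 9: Designated Claim (article 10)? yes; or the insured property was occupied at the time of loss? no. So the claim is a Standard Incident.
Under article 2: Provisional Claim (article 5)? yes; and Reportable Peril (article 1)? no; and Standard Incident (article 9)? yes. So the claim is not a Regulated Event.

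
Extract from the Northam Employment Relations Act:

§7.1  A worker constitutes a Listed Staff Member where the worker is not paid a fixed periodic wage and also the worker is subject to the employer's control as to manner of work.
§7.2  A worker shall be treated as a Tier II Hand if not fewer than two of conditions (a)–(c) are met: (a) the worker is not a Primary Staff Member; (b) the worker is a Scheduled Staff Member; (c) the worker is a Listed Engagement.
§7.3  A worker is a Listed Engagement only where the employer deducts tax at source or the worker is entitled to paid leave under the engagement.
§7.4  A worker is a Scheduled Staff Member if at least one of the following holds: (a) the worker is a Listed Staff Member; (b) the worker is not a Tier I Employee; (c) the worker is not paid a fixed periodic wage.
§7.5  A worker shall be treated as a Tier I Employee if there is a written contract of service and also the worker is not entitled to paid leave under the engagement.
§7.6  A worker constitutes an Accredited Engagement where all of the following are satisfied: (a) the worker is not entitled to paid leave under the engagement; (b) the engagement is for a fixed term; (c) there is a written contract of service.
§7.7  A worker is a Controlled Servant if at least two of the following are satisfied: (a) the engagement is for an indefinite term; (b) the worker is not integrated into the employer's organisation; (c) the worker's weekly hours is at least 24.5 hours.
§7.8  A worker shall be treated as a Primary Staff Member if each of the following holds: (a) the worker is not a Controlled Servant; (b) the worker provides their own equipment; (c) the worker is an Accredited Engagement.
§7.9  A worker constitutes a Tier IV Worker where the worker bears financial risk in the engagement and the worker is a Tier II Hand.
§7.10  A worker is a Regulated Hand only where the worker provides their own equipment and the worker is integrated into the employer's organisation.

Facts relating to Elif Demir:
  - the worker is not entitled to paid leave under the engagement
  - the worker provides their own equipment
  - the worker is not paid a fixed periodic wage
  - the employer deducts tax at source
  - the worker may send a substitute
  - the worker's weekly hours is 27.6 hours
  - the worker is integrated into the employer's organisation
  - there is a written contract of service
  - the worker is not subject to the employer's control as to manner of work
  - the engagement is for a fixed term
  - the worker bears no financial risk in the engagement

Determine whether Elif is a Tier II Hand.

Yes

§7.7 — Controlled Servant: the engagement is for an indefinite term? no; the worker is not integrated into the employer's organisation? no; worker's weekly hours: 27.6 hours ≥ 24.5 hours? yes — 1 of 3 hold (need ≥2) → not satisfied.
§7.6 — Accredited Engagement: [the worker is not entitled to paid leave under the engagement? yes] AND [the engagement is for a fixed term? yes] AND [there is a written contract of service? yes] → satisfied.
§7.8 — Primary Staff Member: [not a Controlled Servant (§7.7)? yes] AND [the worker provides their own equipment? yes] AND [Accredited Engagement (§7.6)? yes] → satisfied.
§7.1 — Listed Staff Member: [the worker is not paid a fixed periodic wage? yes] AND [the worker is subject to the employer's control as to manner of work? no] → not satisfied.
§7.5 — Tier I Employee: [there is a written contract of service? yes] AND [the worker is not entitled to paid leave under the engagement? yes] → satisfied.
§7.4 — Scheduled Staff Member: [Listed Staff Member (§7.1)? no] OR [not a Tier I Employee (§7.5)? no] OR [the worker is not paid a fixed periodic wage? yes] → satisfied.
§7.3 — Listed Engagement: [the employer deducts tax at source? yes] OR [the worker is entitled to paid leave under the engagement? no] → satisfied.
§7.2 — Tier II Hand: not a Primary Staff Member (§7.8)? no; Scheduled Staff Member (§7.4)? yes; Listed Engagement (§7.3)? yes — 2 of 3 hold (need ≥2) → satisfied.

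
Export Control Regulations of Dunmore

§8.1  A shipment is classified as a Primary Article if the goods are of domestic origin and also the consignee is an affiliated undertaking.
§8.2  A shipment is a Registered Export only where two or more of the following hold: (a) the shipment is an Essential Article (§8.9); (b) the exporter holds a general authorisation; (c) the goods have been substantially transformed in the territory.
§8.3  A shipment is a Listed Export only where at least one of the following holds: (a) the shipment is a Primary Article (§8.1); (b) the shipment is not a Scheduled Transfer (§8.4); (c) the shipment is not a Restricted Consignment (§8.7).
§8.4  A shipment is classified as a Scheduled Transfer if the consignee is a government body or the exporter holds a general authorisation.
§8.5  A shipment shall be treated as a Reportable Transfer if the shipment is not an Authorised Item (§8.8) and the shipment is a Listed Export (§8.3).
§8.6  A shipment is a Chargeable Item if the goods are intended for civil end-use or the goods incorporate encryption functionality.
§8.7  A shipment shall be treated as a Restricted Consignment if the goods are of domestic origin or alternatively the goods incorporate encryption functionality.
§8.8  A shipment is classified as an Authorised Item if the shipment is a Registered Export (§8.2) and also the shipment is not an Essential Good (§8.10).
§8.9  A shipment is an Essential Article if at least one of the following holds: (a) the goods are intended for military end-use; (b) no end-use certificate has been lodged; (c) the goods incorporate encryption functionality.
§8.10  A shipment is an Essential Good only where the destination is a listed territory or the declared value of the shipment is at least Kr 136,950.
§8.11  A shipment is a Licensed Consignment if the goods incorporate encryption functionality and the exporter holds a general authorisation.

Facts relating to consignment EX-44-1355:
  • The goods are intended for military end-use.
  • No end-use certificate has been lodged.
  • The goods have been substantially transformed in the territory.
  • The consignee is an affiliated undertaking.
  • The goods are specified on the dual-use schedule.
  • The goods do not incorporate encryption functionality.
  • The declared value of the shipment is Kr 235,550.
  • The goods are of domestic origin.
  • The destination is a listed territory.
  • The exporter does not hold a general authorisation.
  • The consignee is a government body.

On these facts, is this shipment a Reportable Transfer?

Yes

Under §8.9: the goods are intended for military end-use? yes; or no end-use certificate has been lodged? yes; or the goods incorporate encryption functionality? no. So the shipment is an Essential Article.
Under §8.2: Essential Article (§8.9)? yes; the exporter holds a general authorisation? no; the goods have been substantially transformed in the territory? yes — 2 of 3 hold (need ≥2) → satisfied.
Under §8.10: the destination is a listed territory? yes; or declared value of the shipment: Kr 235,550 ≥ Kr 136,950? yes. So the shipment is an Essential Good.
Under §8.8: Registered Export (§8.2)? yes; and not an Essential Good (§8.10)? no. So the shipment is not an Authorised Item.
Under §8.1: the goods are of domestic origin? yes; and the consignee is an affiliated undertaking? yes. So the shipment is a Primary Article.
Under §8.4: the consignee is a government body? yes; or the exporter holds a general authorisation? no. So the shipment is a Scheduled Transfer.
Under §8.7: the goods are of domestic origin? yes; or the goods incorporate encryption functionality? no. So the shipment is a Restricted Consignment.
Under §8.3: Primary Article (§8.1)? yes; or not a Scheduled Transfer (§8.4)? no; or not a Restricted Consignment (§8.7)? no. So the shipment is a Listed Export.
Under §8.5: not an Authorised Item (§8.8)? yes; and Listed Export (§8.3)? yes. So the shipment is a Reportable Transfer.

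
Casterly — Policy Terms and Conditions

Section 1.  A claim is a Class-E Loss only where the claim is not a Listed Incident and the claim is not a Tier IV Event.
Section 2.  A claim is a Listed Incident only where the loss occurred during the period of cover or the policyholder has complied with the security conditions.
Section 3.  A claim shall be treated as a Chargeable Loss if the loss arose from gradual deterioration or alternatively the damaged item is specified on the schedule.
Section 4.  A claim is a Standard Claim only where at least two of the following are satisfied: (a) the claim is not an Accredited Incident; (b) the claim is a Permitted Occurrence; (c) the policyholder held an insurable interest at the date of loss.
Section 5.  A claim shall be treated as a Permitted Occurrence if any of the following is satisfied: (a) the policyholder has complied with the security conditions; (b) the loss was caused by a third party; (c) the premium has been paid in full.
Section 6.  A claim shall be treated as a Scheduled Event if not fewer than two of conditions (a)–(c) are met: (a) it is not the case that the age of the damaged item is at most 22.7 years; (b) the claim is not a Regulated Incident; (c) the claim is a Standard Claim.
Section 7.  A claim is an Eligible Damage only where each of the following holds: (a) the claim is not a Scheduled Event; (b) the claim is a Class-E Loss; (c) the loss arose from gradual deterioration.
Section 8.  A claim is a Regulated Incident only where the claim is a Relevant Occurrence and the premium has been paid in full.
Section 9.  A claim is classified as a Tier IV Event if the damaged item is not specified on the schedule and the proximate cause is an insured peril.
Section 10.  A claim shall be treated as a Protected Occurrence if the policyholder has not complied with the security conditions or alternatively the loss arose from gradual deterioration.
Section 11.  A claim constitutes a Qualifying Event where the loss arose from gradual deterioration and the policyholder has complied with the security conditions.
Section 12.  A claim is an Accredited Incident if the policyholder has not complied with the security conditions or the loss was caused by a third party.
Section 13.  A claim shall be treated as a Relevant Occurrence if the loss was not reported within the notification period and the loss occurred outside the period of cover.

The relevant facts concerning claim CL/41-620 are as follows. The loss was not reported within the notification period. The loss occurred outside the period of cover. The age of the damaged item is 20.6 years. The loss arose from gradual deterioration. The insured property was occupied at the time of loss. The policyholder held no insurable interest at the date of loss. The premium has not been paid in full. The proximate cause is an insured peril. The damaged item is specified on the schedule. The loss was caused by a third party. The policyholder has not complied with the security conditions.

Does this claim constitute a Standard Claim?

No

section 12 — Accredited Incident: [the policyholder has not complied with the security conditions? yes] OR [the loss was caused by a third party? yes] → satisfied.
section 5 — Permitted Occurrence: [the policyholder has complied with the security conditions? no] OR [the loss was caused by a third party? yes] OR [the premium has been paid in full? no] → satisfied.
section 4 — Standard Claim: not an Accredited Incident (section 12)? no; Permitted Occurrence (section 5)? yes; the policyholder held an insurable interest at the date of loss? no — 1 of 3 hold (need ≥2) → not satisfied.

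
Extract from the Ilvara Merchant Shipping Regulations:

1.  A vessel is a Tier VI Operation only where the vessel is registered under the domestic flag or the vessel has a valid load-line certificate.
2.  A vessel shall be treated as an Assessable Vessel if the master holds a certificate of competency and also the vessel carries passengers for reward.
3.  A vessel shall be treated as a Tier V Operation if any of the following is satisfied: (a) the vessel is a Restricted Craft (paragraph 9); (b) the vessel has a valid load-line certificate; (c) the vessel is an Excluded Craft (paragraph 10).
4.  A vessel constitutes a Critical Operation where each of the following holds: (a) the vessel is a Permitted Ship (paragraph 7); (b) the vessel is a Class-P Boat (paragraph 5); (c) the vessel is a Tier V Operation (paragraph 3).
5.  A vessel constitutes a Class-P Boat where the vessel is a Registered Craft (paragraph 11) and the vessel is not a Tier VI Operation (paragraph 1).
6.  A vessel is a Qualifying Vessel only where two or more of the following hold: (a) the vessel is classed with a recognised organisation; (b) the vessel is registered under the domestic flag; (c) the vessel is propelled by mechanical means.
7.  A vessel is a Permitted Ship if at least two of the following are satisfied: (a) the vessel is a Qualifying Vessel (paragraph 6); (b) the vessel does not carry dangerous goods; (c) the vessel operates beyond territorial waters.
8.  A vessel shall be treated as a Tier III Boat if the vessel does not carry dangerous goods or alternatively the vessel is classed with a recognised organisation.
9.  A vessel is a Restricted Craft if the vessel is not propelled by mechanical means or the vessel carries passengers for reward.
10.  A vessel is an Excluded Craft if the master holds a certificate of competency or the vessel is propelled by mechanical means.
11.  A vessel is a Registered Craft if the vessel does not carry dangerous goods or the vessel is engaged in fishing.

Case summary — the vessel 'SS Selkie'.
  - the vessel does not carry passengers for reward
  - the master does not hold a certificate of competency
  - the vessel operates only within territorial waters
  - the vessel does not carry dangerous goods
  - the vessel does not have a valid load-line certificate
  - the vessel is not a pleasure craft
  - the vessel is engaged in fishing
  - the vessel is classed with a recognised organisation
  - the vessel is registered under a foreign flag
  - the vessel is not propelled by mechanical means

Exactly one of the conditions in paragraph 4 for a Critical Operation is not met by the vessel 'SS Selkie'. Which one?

Permitted Ship

paragraph 6 — Qualifying Vessel: the vessel is classed with a recognised organisation? yes; the vessel is registered under the domestic flag? no; the vessel is propelled by mechanical means? no — 1 of 3 hold (need ≥2) → not satisfied.
paragraph 7 — Permitted Ship: Qualifying Vessel (paragraph 6)? no; the vessel does not carry dangerous goods? yes; the vessel operates beyond territorial waters? no — 1 of 3 hold (need ≥2) → not satisfied.
paragraph 11 — Registered Craft: [the vessel does not carry dangerous goods? yes] OR [the vessel is engaged in fishing? yes] → satisfied.
paragraph 1 — Tier VI Operation: [the vessel is registered under the domestic flag? no] OR [the vessel has a valid load-line certificate? no] → not satisfied.
paragraph 5 — Class-P Boat: [Registered Craft (paragraph 11)? yes] AND [not a Tier VI Operation (paragraph 1)? yes] → satisfied.
paragraph 9 — Restricted Craft: [the vessel is not propelled by mechanical means? yes] OR [the vessel carries passengers for reward? no] → satisfied.
paragraph 10 — Excluded Craft: [the master holds a certificate of competency? no] OR [the vessel is propelled by mechanical means? no] → not satisfied.
paragraph 3 — Tier V Operation: [Restricted Craft (paragraph 9)? yes] OR [the vessel has a valid load-line certificate? no] OR [Excluded Craft (paragraph 10)? no] → satisfied.
paragraph 4 — Critical Operation: [Permitted Ship (paragraph 7)? no] AND [Class-P Boat (paragraph 5)? yes] AND [Tier V Operation (paragraph 3)? yes] → not satisfied.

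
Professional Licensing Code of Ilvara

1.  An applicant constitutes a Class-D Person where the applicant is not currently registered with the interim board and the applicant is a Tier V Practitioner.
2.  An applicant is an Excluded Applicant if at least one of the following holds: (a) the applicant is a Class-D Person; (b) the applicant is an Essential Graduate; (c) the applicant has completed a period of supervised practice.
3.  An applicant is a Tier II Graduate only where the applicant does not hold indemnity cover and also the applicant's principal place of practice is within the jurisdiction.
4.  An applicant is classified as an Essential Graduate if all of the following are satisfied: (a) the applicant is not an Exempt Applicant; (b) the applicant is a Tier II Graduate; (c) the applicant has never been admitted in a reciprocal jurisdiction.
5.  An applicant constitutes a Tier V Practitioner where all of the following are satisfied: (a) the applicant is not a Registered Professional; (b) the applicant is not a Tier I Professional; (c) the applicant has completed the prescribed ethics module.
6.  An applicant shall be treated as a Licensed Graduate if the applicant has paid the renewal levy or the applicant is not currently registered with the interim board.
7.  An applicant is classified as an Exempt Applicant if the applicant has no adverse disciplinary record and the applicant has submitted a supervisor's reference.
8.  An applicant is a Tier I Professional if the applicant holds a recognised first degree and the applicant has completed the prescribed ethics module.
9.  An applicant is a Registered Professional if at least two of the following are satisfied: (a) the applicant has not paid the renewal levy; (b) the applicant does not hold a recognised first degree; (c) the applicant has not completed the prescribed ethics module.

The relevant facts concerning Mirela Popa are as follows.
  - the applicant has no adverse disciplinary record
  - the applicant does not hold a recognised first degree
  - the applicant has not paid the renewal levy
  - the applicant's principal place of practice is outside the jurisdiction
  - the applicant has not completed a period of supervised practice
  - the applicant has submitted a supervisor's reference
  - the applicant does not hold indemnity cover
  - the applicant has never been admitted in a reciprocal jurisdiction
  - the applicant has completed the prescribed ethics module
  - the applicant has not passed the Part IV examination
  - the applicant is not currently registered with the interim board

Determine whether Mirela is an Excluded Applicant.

No

paragraph 9 — Registered Professional: the applicant has not paid the renewal levy? yes; the applicant does not hold a recognised first degree? yes; the applicant has not completed the prescribed ethics module? no — 2 of 3 hold (need ≥2) → satisfied.
paragraph 8 — Tier I Professional: [the applicant holds a recognised first degree? no] AND [the applicant has completed the prescribed ethics module? yes] → not satisfied.
paragraph 5 — Tier V Practitioner: [not a Registered Professional (paragraph 9)? no] AND [not a Tier I Professional (paragraph 8)? yes] AND [the applicant has completed the prescribed ethics module? yes] → not satisfied.
paragraph 1 — Class-D Person: [the applicant is not currently registered with the interim board? yes] AND [Tier V Practitioner (paragraph 5)? no] → not satisfied.
paragraph 7 — Exempt Applicant: [the applicant has no adverse disciplinary record? yes] AND [the applicant has submitted a supervisor's reference? yes] → satisfied.
paragraph 3 — Tier II Graduate: [the applicant does not hold indemnity cover? yes] AND [the applicant's principal place of practice is within the jurisdiction? no] → not satisfied.
paragraph 4 — Essential Graduate: [not an Exempt Applicant (paragraph 7)? no] AND [Tier II Graduate (paragraph 3)? no] AND [the applicant has never been admitted in a reciprocal jurisdiction? yes] → not satisfied.
paragraph 2 — Excluded Applicant: [Class-D Person (paragraph 1)? no] OR [Essential Graduate (paragraph 4)? no] OR [the applicant has completed a period of supervised practice? no] → not satisfied.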